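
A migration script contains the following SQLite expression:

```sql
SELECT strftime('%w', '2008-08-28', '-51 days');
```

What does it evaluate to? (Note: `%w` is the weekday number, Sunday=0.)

First apply '-51 days': 2008-08-28 → 2008-07-08.
2008-07-08 is a Tuesday; with Sunday=0 that is 2.

2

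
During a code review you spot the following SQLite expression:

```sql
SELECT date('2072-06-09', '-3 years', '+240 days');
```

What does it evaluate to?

Adding -3 years to 2072-06-09 gives 2069-06-09.
Applying '+240 days' to 2069-06-09: counting 240 days forward gives 2070-02-04.

2070-02-04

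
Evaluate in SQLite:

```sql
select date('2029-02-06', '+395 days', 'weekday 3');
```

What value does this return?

2030-03-13

Applying '+395 days' to 2029-02-06: counting 395 days forward gives 2030-03-08.
`weekday 3` advances to the next Wednesday; 2030-03-08 is a Friday, so it moves forward to 2030-03-13.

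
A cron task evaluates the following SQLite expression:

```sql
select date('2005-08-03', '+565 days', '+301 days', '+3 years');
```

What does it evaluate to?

2010-12-17

Applying '+565 days' to 2005-08-03: counting 565 days forward gives 2007-02-19.
Applying '+301 days' to 2007-02-19: counting 301 days forward gives 2007-12-17.
Adding +3 years to 2007-12-17 gives 2010-12-17.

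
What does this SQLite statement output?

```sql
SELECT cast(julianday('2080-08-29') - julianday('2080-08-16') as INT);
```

13

Both dates are in August 2080: 29 − 16 = 13.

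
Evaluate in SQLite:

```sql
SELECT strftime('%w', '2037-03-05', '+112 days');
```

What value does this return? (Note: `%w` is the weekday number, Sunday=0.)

4

First apply '+112 days': 2037-03-05 → 2037-06-25.
2037-06-25 is a Thursday; with Sunday=0 that is 4.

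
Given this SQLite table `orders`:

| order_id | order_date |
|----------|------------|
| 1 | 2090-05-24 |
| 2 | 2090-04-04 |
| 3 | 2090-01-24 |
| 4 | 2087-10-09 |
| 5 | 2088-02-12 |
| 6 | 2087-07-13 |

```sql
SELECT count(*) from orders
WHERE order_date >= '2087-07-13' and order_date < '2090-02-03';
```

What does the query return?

Rows in [2087-07-13, 2090-02-03): 2090-01-24, 2087-10-09, 2088-02-12, 2087-07-13 → 4 rows.

4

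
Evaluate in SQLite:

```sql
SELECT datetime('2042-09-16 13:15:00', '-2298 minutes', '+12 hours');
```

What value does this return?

2298 minutes = 38h 18m; -2298 minutes from 2042-09-16 13:15:00 is 2042-09-14 22:57:00 (crosses midnight).
+12 hours from 2042-09-14 22:57:00 is 2042-09-15 10:57:00 (crosses midnight).

2042-09-15 10:57:00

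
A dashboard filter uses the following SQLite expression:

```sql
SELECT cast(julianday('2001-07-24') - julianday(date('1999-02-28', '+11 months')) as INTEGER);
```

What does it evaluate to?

543

Adding +11 months to 1999-02-28 gives 2000-01-28.
3 days remain in January 2000 after the 28th (31 − 28).
Full months from February 2000 through June 2001 contribute their day counts.
Then 24 days into July 2001.
Total: 3 + 29 + 31 + 30 + 31 + 30 + 31 + 31 + 30 + 31 + 30 + 31 + 31 + 28 + 31 + 30 + 31 + 30 + 24 = 543.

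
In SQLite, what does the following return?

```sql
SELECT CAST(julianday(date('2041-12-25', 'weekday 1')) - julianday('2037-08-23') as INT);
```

1590

`weekday 1` advances to the next Monday; 2041-12-25 is a Wednesday, so it moves forward to 2041-12-30.
8 days remain in August 2037 after the 23rd (31 − 23).
Full months from September 2037 through November 2041 contribute their day counts.
Then 30 days into December 2041.
Total: 8 + 30 + 31 + 30 + 31 + 31 + 28 + 31 + 30 + 31 + 30 + 31 + 31 + 30 + 31 + 30 + 31 + 31 + 28 + 31 + 30 + 31 + 30 + 31 + 31 + 30 + 31 + 30 + 31 + 31 + 29 + 31 + 30 + 31 + 30 + 31 + 31 + 30 + 31 + 30 + 31 + 31 + 28 + 31 + 30 + 31 + 30 + 31 + 31 + 30 + 31 + 30 + 30 = 1590.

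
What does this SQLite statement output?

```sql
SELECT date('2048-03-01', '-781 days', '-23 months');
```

Applying '-781 days' to 2048-03-01: counting 781 days back gives 2046-01-10.
Adding -23 months to 2046-01-10 gives 2044-02-10.

2044-02-10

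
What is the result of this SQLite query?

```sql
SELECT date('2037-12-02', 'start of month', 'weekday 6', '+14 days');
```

2037-12-19

`start of month` rewinds 2037-12-02 to 2037-12-01.
`weekday 6` advances to the next Saturday; 2037-12-01 is a Tuesday, so it moves forward to 2037-12-05.
Advancing 14 more days within December lands on 2037-12-19.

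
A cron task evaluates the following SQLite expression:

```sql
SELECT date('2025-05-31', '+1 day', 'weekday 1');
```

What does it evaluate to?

May 2025 has 31 days; 0 remain after the 31st, so 1 days reach 2025-06-01.
`weekday 1` advances to the next Monday; 2025-06-01 is a Sunday, so it moves forward to 2025-06-02.

2025-06-02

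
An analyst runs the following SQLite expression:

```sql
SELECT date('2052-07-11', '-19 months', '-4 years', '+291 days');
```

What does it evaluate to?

Adding -19 months to 2052-07-11 gives 2050-12-11.
Adding -4 years to 2050-12-11 gives 2046-12-11.
Applying '+291 days' to 2046-12-11: counting 291 days forward gives 2047-09-28.

2047-09-28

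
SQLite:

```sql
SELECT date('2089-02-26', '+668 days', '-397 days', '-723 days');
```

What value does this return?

Applying '+668 days' to 2089-02-26: counting 668 days forward gives 2090-12-26.
Applying '-397 days' to 2090-12-26: counting 397 days back gives 2089-11-24.
Applying '-723 days' to 2089-11-24: counting 723 days back gives 2087-12-02.

2087-12-02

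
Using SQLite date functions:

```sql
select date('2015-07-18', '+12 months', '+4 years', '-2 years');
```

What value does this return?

2018-07-18

Adding +12 months to 2015-07-18 gives 2016-07-18.
Adding +4 years to 2016-07-18 gives 2020-07-18.
Adding -2 years to 2020-07-18 gives 2018-07-18.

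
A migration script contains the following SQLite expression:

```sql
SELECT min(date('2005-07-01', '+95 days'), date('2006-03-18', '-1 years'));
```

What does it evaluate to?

date('2005-07-01', '+95 days') → 2005-10-04.
date('2006-03-18', '-1 years') → 2005-03-18.
Earlier of the two is 2005-03-18.

2005-03-18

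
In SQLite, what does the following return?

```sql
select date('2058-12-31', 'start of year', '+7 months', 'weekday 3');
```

2058-08-07

`start of year` rewinds 2058-12-31 to 2058-01-01.
Adding +7 months to 2058-01-01 gives 2058-08-01.
`weekday 3` advances to the next Wednesday; 2058-08-01 is a Thursday, so it moves forward to 2058-08-07.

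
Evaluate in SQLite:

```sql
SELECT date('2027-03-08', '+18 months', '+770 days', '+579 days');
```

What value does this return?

2032-05-19

Adding +18 months to 2027-03-08 gives 2028-09-08.
Applying '+770 days' to 2028-09-08: counting 770 days forward gives 2030-10-18.
Applying '+579 days' to 2030-10-18: counting 579 days forward gives 2032-05-19.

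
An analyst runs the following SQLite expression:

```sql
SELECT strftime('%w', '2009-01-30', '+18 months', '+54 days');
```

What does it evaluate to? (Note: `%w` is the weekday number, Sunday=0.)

3

First apply '+18 months', '+54 days': 2009-01-30 → 2010-09-22.
2010-09-22 is a Wednesday; with Sunday=0 that is 3.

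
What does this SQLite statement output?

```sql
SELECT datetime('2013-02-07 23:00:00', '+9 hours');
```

+9 hours from 2013-02-07 23:00:00 is 2013-02-08 08:00:00 (crosses midnight).

2013-02-08 08:00:00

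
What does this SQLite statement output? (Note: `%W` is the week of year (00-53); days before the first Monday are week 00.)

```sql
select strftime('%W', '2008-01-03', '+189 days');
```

27

First apply '+189 days': 2008-01-03 → 2008-07-10.
2008-07-10 is a Thursday. SQLite's %W counts Mondays since the year started; the result is 27.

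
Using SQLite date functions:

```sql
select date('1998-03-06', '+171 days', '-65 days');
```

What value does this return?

1998-06-20

Applying '+171 days' to 1998-03-06: counting 171 days forward gives 1998-08-24.
Applying '-65 days' to 1998-08-24: counting 65 days back gives 1998-06-20.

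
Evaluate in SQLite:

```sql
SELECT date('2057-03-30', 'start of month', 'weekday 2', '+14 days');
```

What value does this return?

2057-03-20

`start of month` rewinds 2057-03-30 to 2057-03-01.
`weekday 2` advances to the next Tuesday; 2057-03-01 is a Thursday, so it moves forward to 2057-03-06.
Advancing 14 more days within March lands on 2057-03-20.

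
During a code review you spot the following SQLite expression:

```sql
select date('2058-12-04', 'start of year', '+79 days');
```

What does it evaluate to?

2058-03-21

`start of year` rewinds 2058-12-04 to 2058-01-01.
Applying '+79 days' to 2058-01-01: counting 79 days forward gives 2058-03-21.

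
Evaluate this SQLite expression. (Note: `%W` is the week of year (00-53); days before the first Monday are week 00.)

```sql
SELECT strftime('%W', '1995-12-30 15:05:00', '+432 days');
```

09

First apply '+432 days': 1995-12-30 15:05:00 → 1997-03-06 15:05:00.
1997-03-06 is a Thursday. SQLite's %W counts Mondays since the year started; the result is 09.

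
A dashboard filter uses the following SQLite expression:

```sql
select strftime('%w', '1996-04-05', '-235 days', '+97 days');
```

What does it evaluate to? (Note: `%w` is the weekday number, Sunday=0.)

0

First apply '-235 days', '+97 days': 1996-04-05 → 1995-11-19.
1995-11-19 is a Sunday; with Sunday=0 that is 0.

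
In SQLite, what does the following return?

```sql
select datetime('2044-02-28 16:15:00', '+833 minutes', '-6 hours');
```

833 minutes = 13h 53m; +833 minutes from 2044-02-28 16:15:00 is 2044-02-29 06:08:00 (crosses midnight).
-6 hours from 2044-02-29 06:08:00 is 2044-02-29 00:08:00.

2044-02-29 00:08:00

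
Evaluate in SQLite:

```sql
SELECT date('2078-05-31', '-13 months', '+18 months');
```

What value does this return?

2078-11-01

Adding -13 months to 2078-05-31 targets 2077-04-31. April 2077 has only 30 days, so SQLite normalizes the 1-day overflow forward to 2077-05-01.
Adding +18 months to 2077-05-01 gives 2078-11-01.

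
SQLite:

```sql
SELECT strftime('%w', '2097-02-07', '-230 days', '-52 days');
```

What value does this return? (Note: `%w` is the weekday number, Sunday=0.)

First apply '-230 days', '-52 days': 2097-02-07 → 2096-05-01.
2096-05-01 is a Tuesday; with Sunday=0 that is 2.

2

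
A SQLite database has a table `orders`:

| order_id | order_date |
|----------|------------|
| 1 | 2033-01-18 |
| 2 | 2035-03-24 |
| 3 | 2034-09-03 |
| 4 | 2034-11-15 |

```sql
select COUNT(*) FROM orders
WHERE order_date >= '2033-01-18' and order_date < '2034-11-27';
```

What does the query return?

Rows in [2033-01-18, 2034-11-27): 2033-01-18, 2034-09-03, 2034-11-15 → 3 rows.

3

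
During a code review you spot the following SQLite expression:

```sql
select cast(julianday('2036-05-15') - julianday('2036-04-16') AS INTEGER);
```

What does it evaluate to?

29

14 days remain in April 2036 after the 16th (30 − 16).
Then 15 days into May 2036.
Total: 14 + 15 = 29.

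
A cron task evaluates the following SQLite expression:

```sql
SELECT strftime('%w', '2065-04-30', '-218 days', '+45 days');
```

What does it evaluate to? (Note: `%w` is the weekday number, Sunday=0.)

First apply '-218 days', '+45 days': 2065-04-30 → 2064-11-08.
2064-11-08 is a Saturday; with Sunday=0 that is 6.

6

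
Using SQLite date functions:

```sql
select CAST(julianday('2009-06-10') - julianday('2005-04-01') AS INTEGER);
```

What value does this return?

29 days remain in April 2005 after the 1st (30 − 1).
Full months from May 2005 through May 2009 contribute their day counts.
Then 10 days into June 2009.
Total: 29 + 31 + 30 + 31 + 31 + 30 + 31 + 30 + 31 + 31 + 28 + 31 + 30 + 31 + 30 + 31 + 31 + 30 + 31 + 30 + 31 + 31 + 28 + 31 + 30 + 31 + 30 + 31 + 31 + 30 + 31 + 30 + 31 + 31 + 29 + 31 + 30 + 31 + 30 + 31 + 31 + 30 + 31 + 30 + 31 + 31 + 28 + 31 + 30 + 31 + 10 = 1531.

1531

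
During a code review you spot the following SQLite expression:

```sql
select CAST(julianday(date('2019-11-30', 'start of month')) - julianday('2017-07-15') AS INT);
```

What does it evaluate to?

839

`start of month` rewinds 2019-11-30 to 2019-11-01.
16 days remain in July 2017 after the 15th (31 − 15).
Full months from August 2017 through October 2019 contribute their day counts.
Then 1 day into November 2019.
Total: 16 + 31 + 30 + 31 + 30 + 31 + 31 + 28 + 31 + 30 + 31 + 30 + 31 + 31 + 30 + 31 + 30 + 31 + 31 + 28 + 31 + 30 + 31 + 30 + 31 + 31 + 30 + 31 + 1 = 839.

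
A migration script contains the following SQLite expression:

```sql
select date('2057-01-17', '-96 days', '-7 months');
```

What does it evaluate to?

Applying '-96 days' to 2057-01-17: counting 96 days back gives 2056-10-13.
Adding -7 months to 2056-10-13 gives 2056-03-13.

2056-03-13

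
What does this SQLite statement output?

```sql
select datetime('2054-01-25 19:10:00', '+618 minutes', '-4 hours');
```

2054-01-26 01:28:00

618 minutes = 10h 18m; +618 minutes from 2054-01-25 19:10:00 is 2054-01-26 05:28:00 (crosses midnight).
-4 hours from 2054-01-26 05:28:00 is 2054-01-26 01:28:00.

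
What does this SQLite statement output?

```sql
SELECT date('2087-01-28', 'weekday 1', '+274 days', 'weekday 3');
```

2087-11-05

`weekday 1` advances to the next Monday; 2087-01-28 is a Tuesday, so it moves forward to 2087-02-03.
Applying '+274 days' to 2087-02-03: counting 274 days forward gives 2087-11-04.
`weekday 3` advances to the next Wednesday; 2087-11-04 is a Tuesday, so it moves forward to 2087-11-05.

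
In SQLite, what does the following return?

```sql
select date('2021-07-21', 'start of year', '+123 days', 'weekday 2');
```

2021-05-04

`start of year` rewinds 2021-07-21 to 2021-01-01.
Applying '+123 days' to 2021-01-01: counting 123 days forward gives 2021-05-04.
`weekday 2` advances to the next Tuesday; 2021-05-04 is already a Tuesday, so it stays at 2021-05-04.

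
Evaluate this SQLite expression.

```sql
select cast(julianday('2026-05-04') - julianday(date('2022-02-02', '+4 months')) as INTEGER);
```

1432

Adding +4 months to 2022-02-02 gives 2022-06-02.
28 days remain in June 2022 after the 2nd (30 − 2).
Full months from July 2022 through April 2026 contribute their day counts.
Then 4 days into May 2026.
Total: 28 + 31 + 31 + 30 + 31 + 30 + 31 + 31 + 28 + 31 + 30 + 31 + 30 + 31 + 31 + 30 + 31 + 30 + 31 + 31 + 29 + 31 + 30 + 31 + 30 + 31 + 31 + 30 + 31 + 30 + 31 + 31 + 28 + 31 + 30 + 31 + 30 + 31 + 31 + 30 + 31 + 30 + 31 + 31 + 28 + 31 + 30 + 4 = 1432.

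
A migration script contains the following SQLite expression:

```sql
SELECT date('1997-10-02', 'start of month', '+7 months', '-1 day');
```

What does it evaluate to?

`start of month` rewinds 1997-10-02 to 1997-10-01.
Adding +7 months to 1997-10-01 gives 1998-05-01.
Going back 1 day from 1998-05-01 reaches 1998-04-30 (last day of April, 30 days).

1998-04-30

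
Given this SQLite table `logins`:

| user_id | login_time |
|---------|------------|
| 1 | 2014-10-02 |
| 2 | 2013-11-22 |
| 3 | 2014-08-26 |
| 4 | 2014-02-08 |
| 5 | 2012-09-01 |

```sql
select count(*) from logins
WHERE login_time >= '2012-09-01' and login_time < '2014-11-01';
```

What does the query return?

5

Rows in [2012-09-01, 2014-11-01): 2014-10-02, 2013-11-22, 2014-08-26, 2014-02-08, 2012-09-01 → 5 rows.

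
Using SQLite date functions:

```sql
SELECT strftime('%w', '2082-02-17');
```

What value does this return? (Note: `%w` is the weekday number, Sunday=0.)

2

2082-02-17 is a Tuesday; with Sunday=0 that is 2.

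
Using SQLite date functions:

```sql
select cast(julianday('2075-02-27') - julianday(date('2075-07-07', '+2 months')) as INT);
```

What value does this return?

-192

Adding +2 months to 2075-07-07 gives 2075-09-07.
1 day remains in February 2075 after the 27th (28 − 27).
Full months from March 2075 through August 2075 contribute their day counts.
Then 7 days into September 2075.
Total: 1 + 31 + 30 + 31 + 30 + 31 + 31 + 7 = 192.
The subtraction is earlier − later, so the result is −192 → -192.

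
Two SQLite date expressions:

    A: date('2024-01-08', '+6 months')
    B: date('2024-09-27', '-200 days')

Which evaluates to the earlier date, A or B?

A = 2024-07-08.
B = 2024-03-11.
B is earlier.

B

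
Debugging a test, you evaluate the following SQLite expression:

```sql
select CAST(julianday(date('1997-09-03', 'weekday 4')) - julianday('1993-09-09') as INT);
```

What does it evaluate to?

1456

`weekday 4` advances to the next Thursday; 1997-09-03 is a Wednesday, so it moves forward to 1997-09-04.
21 days remain in September 1993 after the 9th (30 − 9).
Full months from October 1993 through August 1997 contribute their day counts.
Then 4 days into September 1997.
Total: 21 + 31 + 30 + 31 + 31 + 28 + 31 + 30 + 31 + 30 + 31 + 31 + 30 + 31 + 30 + 31 + 31 + 28 + 31 + 30 + 31 + 30 + 31 + 31 + 30 + 31 + 30 + 31 + 31 + 29 + 31 + 30 + 31 + 30 + 31 + 31 + 30 + 31 + 30 + 31 + 31 + 28 + 31 + 30 + 31 + 30 + 31 + 31 + 4 = 1456.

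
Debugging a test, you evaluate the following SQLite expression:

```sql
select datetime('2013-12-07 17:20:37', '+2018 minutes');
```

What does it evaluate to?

2013-12-09 02:58:37

2018 minutes = 33h 38m; +2018 minutes from 2013-12-07 17:20:37 is 2013-12-09 02:58:37 (crosses midnight).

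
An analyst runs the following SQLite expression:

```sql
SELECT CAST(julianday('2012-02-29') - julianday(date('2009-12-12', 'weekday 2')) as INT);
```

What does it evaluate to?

806

`weekday 2` advances to the next Tuesday; 2009-12-12 is a Saturday, so it moves forward to 2009-12-15.
16 days remain in December 2009 after the 15th (31 − 15).
Full months from January 2010 through January 2012 contribute their day counts.
Then 29 days into February 2012.
Total: 16 + 31 + 28 + 31 + 30 + 31 + 30 + 31 + 31 + 30 + 31 + 30 + 31 + 31 + 28 + 31 + 30 + 31 + 30 + 31 + 31 + 30 + 31 + 30 + 31 + 31 + 29 = 806.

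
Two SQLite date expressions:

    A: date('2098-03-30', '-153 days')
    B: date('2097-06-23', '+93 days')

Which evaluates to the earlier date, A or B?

B

A = 2097-10-28.
B = 2097-09-24.
B is earlier.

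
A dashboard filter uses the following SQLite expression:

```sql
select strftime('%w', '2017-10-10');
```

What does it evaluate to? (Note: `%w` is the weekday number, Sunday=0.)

2

2017-10-10 is a Tuesday; with Sunday=0 that is 2.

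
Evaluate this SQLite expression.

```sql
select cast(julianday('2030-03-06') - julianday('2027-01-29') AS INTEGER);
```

2 days remain in January 2027 after the 29th (31 − 29).
Full months from February 2027 through February 2030 contribute their day counts.
Then 6 days into March 2030.
Total: 2 + 28 + 31 + 30 + 31 + 30 + 31 + 31 + 30 + 31 + 30 + 31 + 31 + 29 + 31 + 30 + 31 + 30 + 31 + 31 + 30 + 31 + 30 + 31 + 31 + 28 + 31 + 30 + 31 + 30 + 31 + 31 + 30 + 31 + 30 + 31 + 31 + 28 + 6 = 1132.

1132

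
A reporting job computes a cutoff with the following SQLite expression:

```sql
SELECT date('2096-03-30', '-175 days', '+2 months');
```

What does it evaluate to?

2095-12-07

Applying '-175 days' to 2096-03-30: counting 175 days back gives 2095-10-07.
Adding +2 months to 2095-10-07 gives 2095-12-07.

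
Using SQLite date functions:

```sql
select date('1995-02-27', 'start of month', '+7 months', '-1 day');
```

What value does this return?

`start of month` rewinds 1995-02-27 to 1995-02-01.
Adding +7 months to 1995-02-01 gives 1995-09-01.
Going back 1 day from 1995-09-01 reaches 1995-08-31 (last day of August, 31 days).

1995-08-31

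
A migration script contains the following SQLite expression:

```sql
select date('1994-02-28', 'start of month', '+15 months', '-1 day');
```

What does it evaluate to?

1995-04-30

`start of month` rewinds 1994-02-28 to 1994-02-01.
Adding +15 months to 1994-02-01 gives 1995-05-01.
Going back 1 day from 1995-05-01 reaches 1995-04-30 (last day of April, 30 days).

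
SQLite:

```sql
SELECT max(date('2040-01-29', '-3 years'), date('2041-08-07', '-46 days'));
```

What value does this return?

date('2040-01-29', '-3 years') → 2037-01-29.
date('2041-08-07', '-46 days') → 2041-06-22.
Later of the two is 2041-06-22.

2041-06-22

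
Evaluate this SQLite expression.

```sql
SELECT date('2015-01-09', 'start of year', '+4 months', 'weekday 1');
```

2015-05-04

`start of year` rewinds 2015-01-09 to 2015-01-01.
Adding +4 months to 2015-01-01 gives 2015-05-01.
`weekday 1` advances to the next Monday; 2015-05-01 is a Friday, so it moves forward to 2015-05-04.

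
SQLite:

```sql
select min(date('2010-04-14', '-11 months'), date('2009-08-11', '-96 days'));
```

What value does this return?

2009-05-07

date('2010-04-14', '-11 months') → 2009-05-14.
date('2009-08-11', '-96 days') → 2009-05-07.
Earlier of the two is 2009-05-07.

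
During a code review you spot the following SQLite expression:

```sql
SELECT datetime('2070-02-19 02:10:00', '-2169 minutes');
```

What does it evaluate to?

2169 minutes = 36h 9m; -2169 minutes from 2070-02-19 02:10:00 is 2070-02-17 14:01:00 (crosses midnight).

2070-02-17 14:01:00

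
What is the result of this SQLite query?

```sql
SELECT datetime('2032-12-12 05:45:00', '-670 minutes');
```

2032-12-11 18:35:00

670 minutes = 11h 10m; -670 minutes from 2032-12-12 05:45:00 is 2032-12-11 18:35:00 (crosses midnight).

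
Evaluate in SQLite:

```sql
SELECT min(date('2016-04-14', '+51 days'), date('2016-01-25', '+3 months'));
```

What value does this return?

2016-04-25

date('2016-04-14', '+51 days') → 2016-06-04.
date('2016-01-25', '+3 months') → 2016-04-25.
Earlier of the two is 2016-04-25.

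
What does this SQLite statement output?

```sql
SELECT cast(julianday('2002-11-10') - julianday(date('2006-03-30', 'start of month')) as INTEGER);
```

-1207

`start of month` rewinds 2006-03-30 to 2006-03-01.
20 days remain in November 2002 after the 10th (30 − 10).
Full months from December 2002 through February 2006 contribute their day counts.
Then 1 day into March 2006.
Total: 20 + 31 + 31 + 28 + 31 + 30 + 31 + 30 + 31 + 31 + 30 + 31 + 30 + 31 + 31 + 29 + 31 + 30 + 31 + 30 + 31 + 31 + 30 + 31 + 30 + 31 + 31 + 28 + 31 + 30 + 31 + 30 + 31 + 31 + 30 + 31 + 30 + 31 + 31 + 28 + 1 = 1207.
The subtraction is earlier − later, so the result is −1207 → -1207.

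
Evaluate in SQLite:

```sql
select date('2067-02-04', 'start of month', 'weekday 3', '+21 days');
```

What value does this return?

2067-02-23

`start of month` rewinds 2067-02-04 to 2067-02-01.
`weekday 3` advances to the next Wednesday; 2067-02-01 is a Tuesday, so it moves forward to 2067-02-02.
Advancing 21 more days within February lands on 2067-02-23.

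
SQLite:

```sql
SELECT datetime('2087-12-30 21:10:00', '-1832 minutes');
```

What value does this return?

2087-12-29 14:38:00

1832 minutes = 30h 32m; -1832 minutes from 2087-12-30 21:10:00 is 2087-12-29 14:38:00 (crosses midnight).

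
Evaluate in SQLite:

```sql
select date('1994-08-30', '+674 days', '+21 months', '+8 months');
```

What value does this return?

Applying '+674 days' to 1994-08-30: counting 674 days forward gives 1996-07-04.
Adding +21 months to 1996-07-04 gives 1998-04-04.
Adding +8 months to 1998-04-04 gives 1998-12-04.

1998-12-04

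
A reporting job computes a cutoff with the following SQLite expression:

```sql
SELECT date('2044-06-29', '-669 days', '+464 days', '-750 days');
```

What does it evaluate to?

2041-11-17

Applying '-669 days' to 2044-06-29: counting 669 days back gives 2042-08-30.
Applying '+464 days' to 2042-08-30: counting 464 days forward gives 2043-12-07.
Applying '-750 days' to 2043-12-07: counting 750 days back gives 2041-11-17.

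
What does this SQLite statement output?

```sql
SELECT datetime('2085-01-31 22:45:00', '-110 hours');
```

2085-01-27 08:45:00

-110 hours from 2085-01-31 22:45:00 is 2085-01-27 08:45:00 (crosses midnight).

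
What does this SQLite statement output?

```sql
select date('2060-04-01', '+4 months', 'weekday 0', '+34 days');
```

Adding +4 months to 2060-04-01 gives 2060-08-01.
`weekday 0` advances to the next Sunday; 2060-08-01 is already a Sunday, so it stays at 2060-08-01.
August 2060 has 31 days; 30 remain after the 1st, so 31 days reach 2060-09-01.
Advancing 3 more days within September lands on 2060-09-04.

2060-09-04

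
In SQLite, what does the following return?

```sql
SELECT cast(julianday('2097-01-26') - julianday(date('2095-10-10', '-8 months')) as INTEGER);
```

Adding -8 months to 2095-10-10 gives 2095-02-10.
18 days remain in February 2095 after the 10th (28 − 10).
Full months from March 2095 through December 2096 contribute their day counts.
Then 26 days into January 2097.
Total: 18 + 31 + 30 + 31 + 30 + 31 + 31 + 30 + 31 + 30 + 31 + 31 + 29 + 31 + 30 + 31 + 30 + 31 + 31 + 30 + 31 + 30 + 31 + 26 = 716.

716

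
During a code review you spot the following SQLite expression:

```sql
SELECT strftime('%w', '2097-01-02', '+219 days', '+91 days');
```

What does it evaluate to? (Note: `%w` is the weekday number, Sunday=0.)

5

First apply '+219 days', '+91 days': 2097-01-02 → 2097-11-08.
2097-11-08 is a Friday; with Sunday=0 that is 5.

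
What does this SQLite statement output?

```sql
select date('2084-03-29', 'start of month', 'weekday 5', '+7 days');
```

`start of month` rewinds 2084-03-29 to 2084-03-01.
`weekday 5` advances to the next Friday; 2084-03-01 is a Wednesday, so it moves forward to 2084-03-03.
Advancing 7 more days within March lands on 2084-03-10.

2084-03-10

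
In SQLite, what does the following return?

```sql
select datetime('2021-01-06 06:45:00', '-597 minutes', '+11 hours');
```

2021-01-06 07:48:00

597 minutes = 9h 57m; -597 minutes from 2021-01-06 06:45:00 is 2021-01-05 20:48:00 (crosses midnight).
+11 hours from 2021-01-05 20:48:00 is 2021-01-06 07:48:00 (crosses midnight).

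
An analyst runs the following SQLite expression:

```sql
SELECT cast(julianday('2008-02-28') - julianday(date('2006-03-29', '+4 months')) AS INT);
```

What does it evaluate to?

579

Adding +4 months to 2006-03-29 gives 2006-07-29.
2 days remain in July 2006 after the 29th (31 − 29).
Full months from August 2006 through January 2008 contribute their day counts.
Then 28 days into February 2008.
Total: 2 + 31 + 30 + 31 + 30 + 31 + 31 + 28 + 31 + 30 + 31 + 30 + 31 + 31 + 30 + 31 + 30 + 31 + 31 + 28 = 579.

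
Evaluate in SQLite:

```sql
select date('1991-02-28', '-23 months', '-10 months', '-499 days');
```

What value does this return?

Adding -23 months to 1991-02-28 gives 1989-03-28.
Adding -10 months to 1989-03-28 gives 1988-05-28.
Applying '-499 days' to 1988-05-28: counting 499 days back gives 1987-01-15.

1987-01-15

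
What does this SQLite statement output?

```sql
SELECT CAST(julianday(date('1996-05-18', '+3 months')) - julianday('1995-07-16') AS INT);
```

399

Adding +3 months to 1996-05-18 gives 1996-08-18.
15 days remain in July 1995 after the 16th (31 − 16).
Full months from August 1995 through July 1996 contribute their day counts.
Then 18 days into August 1996.
Total: 15 + 31 + 30 + 31 + 30 + 31 + 31 + 29 + 31 + 30 + 31 + 30 + 31 + 18 = 399.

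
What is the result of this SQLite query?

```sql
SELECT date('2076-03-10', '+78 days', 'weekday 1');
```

2076-06-01

Applying '+78 days' to 2076-03-10: counting 78 days forward gives 2076-05-27.
`weekday 1` advances to the next Monday; 2076-05-27 is a Wednesday, so it moves forward to 2076-06-01.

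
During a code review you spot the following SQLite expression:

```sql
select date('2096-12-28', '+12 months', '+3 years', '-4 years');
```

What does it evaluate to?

Adding +12 months to 2096-12-28 gives 2097-12-28.
Adding +3 years to 2097-12-28 gives 2100-12-28.
Adding -4 years to 2100-12-28 gives 2096-12-28.

2096-12-28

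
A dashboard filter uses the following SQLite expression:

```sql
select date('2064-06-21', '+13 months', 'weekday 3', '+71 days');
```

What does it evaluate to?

2065-10-01

Adding +13 months to 2064-06-21 gives 2065-07-21.
`weekday 3` advances to the next Wednesday; 2065-07-21 is a Tuesday, so it moves forward to 2065-07-22.
Applying '+71 days' to 2065-07-22: counting 71 days forward gives 2065-10-01.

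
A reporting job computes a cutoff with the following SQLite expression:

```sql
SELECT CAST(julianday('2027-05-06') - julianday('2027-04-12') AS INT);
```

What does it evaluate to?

24

18 days remain in April 2027 after the 12th (30 − 12).
Then 6 days into May 2027.
Total: 18 + 6 = 24.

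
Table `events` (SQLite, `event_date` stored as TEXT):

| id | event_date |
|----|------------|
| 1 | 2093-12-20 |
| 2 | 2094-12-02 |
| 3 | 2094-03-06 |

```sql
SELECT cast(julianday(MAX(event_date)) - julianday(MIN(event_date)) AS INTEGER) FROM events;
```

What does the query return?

MIN = 2093-12-20, MAX = 2094-12-02.
11 days remain in December 2093 after the 20th (31 − 20).
Full months from January 2094 through November 2094 contribute their day counts.
Then 2 days into December 2094.
Total: 11 + 31 + 28 + 31 + 30 + 31 + 30 + 31 + 31 + 30 + 31 + 30 + 2 = 347.

347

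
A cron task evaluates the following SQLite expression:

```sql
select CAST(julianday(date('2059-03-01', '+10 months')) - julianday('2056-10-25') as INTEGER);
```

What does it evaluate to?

1163

Adding +10 months to 2059-03-01 gives 2060-01-01.
6 days remain in October 2056 after the 25th (31 − 25).
Full months from November 2056 through December 2059 contribute their day counts.
Then 1 day into January 2060.
Total: 6 + 30 + 31 + 31 + 28 + 31 + 30 + 31 + 30 + 31 + 31 + 30 + 31 + 30 + 31 + 31 + 28 + 31 + 30 + 31 + 30 + 31 + 31 + 30 + 31 + 30 + 31 + 31 + 28 + 31 + 30 + 31 + 30 + 31 + 31 + 30 + 31 + 30 + 31 + 1 = 1163.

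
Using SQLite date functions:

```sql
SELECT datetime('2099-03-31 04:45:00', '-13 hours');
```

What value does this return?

-13 hours from 2099-03-31 04:45:00 is 2099-03-30 15:45:00 (crosses midnight).

2099-03-30 15:45:00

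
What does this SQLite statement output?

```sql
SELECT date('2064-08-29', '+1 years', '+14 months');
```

Adding +1 year to 2064-08-29 gives 2065-08-29.
Adding +14 months to 2065-08-29 gives 2066-10-29.

2066-10-29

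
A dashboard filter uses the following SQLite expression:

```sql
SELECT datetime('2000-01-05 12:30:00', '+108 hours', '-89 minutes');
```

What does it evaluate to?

2000-01-09 23:01:00

+108 hours from 2000-01-05 12:30:00 is 2000-01-10 00:30:00 (crosses midnight).
89 minutes = 1h 29m; -89 minutes from 2000-01-10 00:30:00 is 2000-01-09 23:01:00 (crosses midnight).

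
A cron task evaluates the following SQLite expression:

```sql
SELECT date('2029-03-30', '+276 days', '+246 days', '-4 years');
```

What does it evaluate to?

Applying '+276 days' to 2029-03-30: counting 276 days forward gives 2029-12-31.
Applying '+246 days' to 2029-12-31: counting 246 days forward gives 2030-09-03.
Adding -4 years to 2030-09-03 gives 2026-09-03.

2026-09-03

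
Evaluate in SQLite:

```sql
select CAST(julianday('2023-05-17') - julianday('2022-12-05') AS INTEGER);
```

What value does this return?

163

26 days remain in December 2022 after the 5th (31 − 5).
January 2023: 31 days.
February 2023: 28 days.
March 2023: 31 days.
April 2023: 30 days.
Then 17 days into May 2023.
Total: 26 + 31 + 28 + 31 + 30 + 17 = 163.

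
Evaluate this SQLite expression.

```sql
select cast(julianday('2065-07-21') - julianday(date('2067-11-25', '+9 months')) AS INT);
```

Adding +9 months to 2067-11-25 gives 2068-08-25.
10 days remain in July 2065 after the 21st (31 − 21).
Full months from August 2065 through July 2068 contribute their day counts.
Then 25 days into August 2068.
Total: 10 + 31 + 30 + 31 + 30 + 31 + 31 + 28 + 31 + 30 + 31 + 30 + 31 + 31 + 30 + 31 + 30 + 31 + 31 + 28 + 31 + 30 + 31 + 30 + 31 + 31 + 30 + 31 + 30 + 31 + 31 + 29 + 31 + 30 + 31 + 30 + 31 + 25 = 1131.
The subtraction is earlier − later, so the result is −1131 → -1131.

-1131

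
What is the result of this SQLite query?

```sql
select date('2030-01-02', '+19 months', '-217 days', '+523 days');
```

2032-06-03

Adding +19 months to 2030-01-02 gives 2031-08-02.
Applying '-217 days' to 2031-08-02: counting 217 days back gives 2030-12-28.
Applying '+523 days' to 2030-12-28: counting 523 days forward gives 2032-06-03.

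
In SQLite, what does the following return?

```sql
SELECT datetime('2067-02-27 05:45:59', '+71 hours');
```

+71 hours from 2067-02-27 05:45:59 is 2067-03-02 04:45:59 (crosses midnight).

2067-03-02 04:45:59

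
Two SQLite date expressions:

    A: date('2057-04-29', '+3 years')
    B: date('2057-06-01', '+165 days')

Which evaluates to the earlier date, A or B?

A = 2060-04-29.
B = 2057-11-13.
B is earlier.

B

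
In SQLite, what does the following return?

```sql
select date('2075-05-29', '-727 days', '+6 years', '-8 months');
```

Applying '-727 days' to 2075-05-29: counting 727 days back gives 2073-06-01.
Adding +6 years to 2073-06-01 gives 2079-06-01.
Adding -8 months to 2079-06-01 gives 2078-10-01.

2078-10-01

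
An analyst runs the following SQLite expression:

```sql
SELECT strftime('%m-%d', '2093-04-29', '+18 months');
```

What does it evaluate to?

First apply '+18 months': 2093-04-29 → 2094-10-29.
`%m-%d` extracts the month-day: 10-29.

10-29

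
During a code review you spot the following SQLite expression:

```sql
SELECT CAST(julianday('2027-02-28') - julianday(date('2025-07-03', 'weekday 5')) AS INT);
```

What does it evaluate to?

604

`weekday 5` advances to the next Friday; 2025-07-03 is a Thursday, so it moves forward to 2025-07-04.
27 days remain in July 2025 after the 4th (31 − 4).
Full months from August 2025 through January 2027 contribute their day counts.
Then 28 days into February 2027.
Total: 27 + 31 + 30 + 31 + 30 + 31 + 31 + 28 + 31 + 30 + 31 + 30 + 31 + 31 + 30 + 31 + 30 + 31 + 31 + 28 = 604.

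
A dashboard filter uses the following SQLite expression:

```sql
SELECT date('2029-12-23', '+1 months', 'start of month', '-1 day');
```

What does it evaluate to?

2029-12-31

Adding +1 month to 2029-12-23 gives 2030-01-23.
`start of month` rewinds 2030-01-23 to 2030-01-01.
Going back 1 day from 2030-01-01 reaches 2029-12-31 (last day of December, 31 days).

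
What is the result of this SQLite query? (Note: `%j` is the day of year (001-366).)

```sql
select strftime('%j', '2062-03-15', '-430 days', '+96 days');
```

First apply '-430 days', '+96 days': 2062-03-15 → 2061-04-15.
Day-of-year for 2061-04-15: days since 2061-01-01 inclusive = 105, zero-padded to 105.

105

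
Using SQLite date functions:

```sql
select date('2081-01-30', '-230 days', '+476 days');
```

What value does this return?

2081-10-03

Applying '-230 days' to 2081-01-30: counting 230 days back gives 2080-06-14.
Applying '+476 days' to 2080-06-14: counting 476 days forward gives 2081-10-03.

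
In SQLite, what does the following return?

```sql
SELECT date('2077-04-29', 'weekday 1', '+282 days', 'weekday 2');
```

`weekday 1` advances to the next Monday; 2077-04-29 is a Thursday, so it moves forward to 2077-05-03.
Applying '+282 days' to 2077-05-03: counting 282 days forward gives 2078-02-09.
`weekday 2` advances to the next Tuesday; 2078-02-09 is a Wednesday, so it moves forward to 2078-02-15.

2078-02-15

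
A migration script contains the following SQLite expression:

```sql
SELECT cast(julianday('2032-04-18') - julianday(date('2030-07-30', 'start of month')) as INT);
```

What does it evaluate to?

`start of month` rewinds 2030-07-30 to 2030-07-01.
30 days remain in July 2030 after the 1st (31 − 1).
Full months from August 2030 through March 2032 contribute their day counts.
Then 18 days into April 2032.
Total: 30 + 31 + 30 + 31 + 30 + 31 + 31 + 28 + 31 + 30 + 31 + 30 + 31 + 31 + 30 + 31 + 30 + 31 + 31 + 29 + 31 + 18 = 657.

657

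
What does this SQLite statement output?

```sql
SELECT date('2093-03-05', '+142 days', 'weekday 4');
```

2093-07-30

Applying '+142 days' to 2093-03-05: counting 142 days forward gives 2093-07-25.
`weekday 4` advances to the next Thursday; 2093-07-25 is a Saturday, so it moves forward to 2093-07-30.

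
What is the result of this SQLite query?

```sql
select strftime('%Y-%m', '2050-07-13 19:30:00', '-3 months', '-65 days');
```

2050-02

First apply '-3 months', '-65 days': 2050-07-13 19:30:00 → 2050-02-07 19:30:00.
`%Y-%m` extracts the year-month: 2050-02.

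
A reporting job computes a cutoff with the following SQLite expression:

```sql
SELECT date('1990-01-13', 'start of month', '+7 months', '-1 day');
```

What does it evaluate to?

`start of month` rewinds 1990-01-13 to 1990-01-01.
Adding +7 months to 1990-01-01 gives 1990-08-01.
Going back 1 day from 1990-08-01 reaches 1990-07-31 (last day of July, 31 days).

1990-07-31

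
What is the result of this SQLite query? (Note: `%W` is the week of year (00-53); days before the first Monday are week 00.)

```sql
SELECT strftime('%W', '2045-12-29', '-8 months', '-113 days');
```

First apply '-8 months', '-113 days': 2045-12-29 → 2045-01-06.
2045-01-06 is a Friday. SQLite's %W counts Mondays since the year started; the result is 01.

01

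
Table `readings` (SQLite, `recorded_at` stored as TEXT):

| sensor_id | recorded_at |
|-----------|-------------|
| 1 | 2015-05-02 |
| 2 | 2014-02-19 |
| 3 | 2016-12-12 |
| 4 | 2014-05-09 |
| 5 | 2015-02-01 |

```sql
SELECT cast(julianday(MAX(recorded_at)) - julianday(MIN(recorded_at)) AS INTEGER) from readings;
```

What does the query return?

MIN = 2014-02-19, MAX = 2016-12-12.
9 days remain in February 2014 after the 19th (28 − 19).
Full months from March 2014 through November 2016 contribute their day counts.
Then 12 days into December 2016.
Total: 9 + 31 + 30 + 31 + 30 + 31 + 31 + 30 + 31 + 30 + 31 + 31 + 28 + 31 + 30 + 31 + 30 + 31 + 31 + 30 + 31 + 30 + 31 + 31 + 29 + 31 + 30 + 31 + 30 + 31 + 31 + 30 + 31 + 30 + 12 = 1027.

1027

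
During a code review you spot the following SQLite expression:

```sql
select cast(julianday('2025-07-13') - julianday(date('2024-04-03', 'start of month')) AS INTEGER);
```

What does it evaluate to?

468

`start of month` rewinds 2024-04-03 to 2024-04-01.
29 days remain in April 2024 after the 1st (30 − 1).
Full months from May 2024 through June 2025 contribute their day counts.
Then 13 days into July 2025.
Total: 29 + 31 + 30 + 31 + 31 + 30 + 31 + 30 + 31 + 31 + 28 + 31 + 30 + 31 + 30 + 13 = 468.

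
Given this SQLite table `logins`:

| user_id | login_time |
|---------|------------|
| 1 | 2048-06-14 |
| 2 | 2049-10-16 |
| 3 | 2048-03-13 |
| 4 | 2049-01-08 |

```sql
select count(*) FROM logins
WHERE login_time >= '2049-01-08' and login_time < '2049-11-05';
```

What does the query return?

Rows in [2049-01-08, 2049-11-05): 2049-10-16, 2049-01-08 → 2 rows.

2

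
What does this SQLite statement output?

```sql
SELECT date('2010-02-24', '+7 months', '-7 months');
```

Adding +7 months to 2010-02-24 gives 2010-09-24.
Adding -7 months to 2010-09-24 gives 2010-02-24.

2010-02-24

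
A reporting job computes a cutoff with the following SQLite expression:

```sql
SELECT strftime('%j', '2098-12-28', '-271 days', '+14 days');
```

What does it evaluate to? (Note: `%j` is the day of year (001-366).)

First apply '-271 days', '+14 days': 2098-12-28 → 2098-04-15.
Day-of-year for 2098-04-15: days since 2098-01-01 inclusive = 105, zero-padded to 105.

105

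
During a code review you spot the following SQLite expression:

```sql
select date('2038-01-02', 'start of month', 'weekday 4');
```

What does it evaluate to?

2038-01-07

`start of month` rewinds 2038-01-02 to 2038-01-01.
`weekday 4` advances to the next Thursday; 2038-01-01 is a Friday, so it moves forward to 2038-01-07.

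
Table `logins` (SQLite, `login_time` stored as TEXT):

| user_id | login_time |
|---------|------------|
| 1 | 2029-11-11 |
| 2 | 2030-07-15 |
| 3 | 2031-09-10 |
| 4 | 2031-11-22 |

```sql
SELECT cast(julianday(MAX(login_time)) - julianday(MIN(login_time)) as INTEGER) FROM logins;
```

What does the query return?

MIN = 2029-11-11, MAX = 2031-11-22.
19 days remain in November 2029 after the 11th (30 − 11).
Full months from December 2029 through October 2031 contribute their day counts.
Then 22 days into November 2031.
Total: 19 + 31 + 31 + 28 + 31 + 30 + 31 + 30 + 31 + 31 + 30 + 31 + 30 + 31 + 31 + 28 + 31 + 30 + 31 + 30 + 31 + 31 + 30 + 31 + 22 = 741.

741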